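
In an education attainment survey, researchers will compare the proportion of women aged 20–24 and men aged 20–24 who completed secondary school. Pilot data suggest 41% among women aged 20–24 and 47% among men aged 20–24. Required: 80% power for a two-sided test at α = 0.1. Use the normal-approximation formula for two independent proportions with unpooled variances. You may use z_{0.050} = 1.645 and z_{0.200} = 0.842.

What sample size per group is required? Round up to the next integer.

n = 844 per group

n = (z_{α/2} + z_β)² · [p₁(1−p₁) + p₂(1−p₂)] / (p₁ − p₂)²
  = (1.645 + 0.842)² · (0.41·0.59 + 0.47·0.53) / (-0.06)²
  = (2.487)² · (0.2419 + 0.2491) / 0.0036
  = 6.1852 · 0.4910 / 0.0036
  = 843.59
Round up → n = 844 per group.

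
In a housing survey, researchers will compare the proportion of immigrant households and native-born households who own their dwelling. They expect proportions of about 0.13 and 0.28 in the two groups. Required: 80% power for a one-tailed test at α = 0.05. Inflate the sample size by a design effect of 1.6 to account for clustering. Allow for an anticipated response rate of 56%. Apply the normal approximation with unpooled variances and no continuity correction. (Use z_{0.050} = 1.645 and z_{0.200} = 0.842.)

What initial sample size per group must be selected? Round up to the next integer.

n = 248 per group

n = (z_α + z_β)² · [p₁(1−p₁) + p₂(1−p₂)] / (p₁ − p₂)²
  = (1.645 + 0.842)² · (0.13·0.87 + 0.28·0.72) / (-0.15)²
  = (2.487)² · (0.1131 + 0.2016) / 0.0225
  = 6.1852 · 0.3147 / 0.0225
  = 86.51
Design effect: 1.6 × 86.51 = 138.42.
Adjust for 56% response: 138.42 / 0.56 = 247.17.
Round up → n = 248 per group.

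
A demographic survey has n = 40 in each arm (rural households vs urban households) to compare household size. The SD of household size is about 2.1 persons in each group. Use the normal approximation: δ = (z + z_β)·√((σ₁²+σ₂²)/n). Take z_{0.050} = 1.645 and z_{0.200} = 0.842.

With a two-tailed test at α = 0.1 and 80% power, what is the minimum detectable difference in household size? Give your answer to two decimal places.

δ = (z_{α/2} + z_β) · √((σ₁²+σ₂²)/n)
  = (1.645 + 0.842) · √(8.82/40)
  = 2.487 · √0.2205
  = 2.487 · 0.4696
  = 1.1678

Minimum detectable difference ≈ 1.17 persons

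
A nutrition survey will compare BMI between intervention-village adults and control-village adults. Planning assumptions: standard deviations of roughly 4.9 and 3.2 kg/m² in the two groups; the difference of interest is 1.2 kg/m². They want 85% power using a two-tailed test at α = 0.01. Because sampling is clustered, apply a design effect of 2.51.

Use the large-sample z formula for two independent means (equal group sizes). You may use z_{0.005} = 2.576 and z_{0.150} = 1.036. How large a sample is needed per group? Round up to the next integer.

n = (z_{α/2} + z_β)² · (σ₁² + σ₂²) / δ²
  = (2.576 + 1.036)² · (4.9² + 3.2² = 34.25) / 1.2²
  = 13.0465 · 34.25 / 1.44
  = 310.31
Design effect: 2.51 × 310.31 = 778.87.
Round up → n = 779 per group.

n = 779 per group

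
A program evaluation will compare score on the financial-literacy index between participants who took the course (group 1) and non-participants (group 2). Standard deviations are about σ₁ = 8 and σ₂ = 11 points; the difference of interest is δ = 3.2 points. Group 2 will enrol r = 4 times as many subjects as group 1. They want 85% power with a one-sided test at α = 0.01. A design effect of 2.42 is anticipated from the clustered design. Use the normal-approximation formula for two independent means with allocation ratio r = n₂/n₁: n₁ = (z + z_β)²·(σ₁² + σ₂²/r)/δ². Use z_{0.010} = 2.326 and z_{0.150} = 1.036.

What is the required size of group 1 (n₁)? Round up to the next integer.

n₁ = 252

n₁ = (z_α + z_β)² · (σ₁² + σ₂²/r) / δ²
   = (2.326 + 1.036)² · (8² + 11²/4) / 3.2²
   = 11.3030 · (64 + 30.25) / 10.24
   = 11.3030 · 94.25 / 10.24
   = 104.03
Design effect: 2.42 × 104.03 = 251.76.
Round up → n₁ = 252; n₂ = r·n₁ = 4 × 252 = 1008.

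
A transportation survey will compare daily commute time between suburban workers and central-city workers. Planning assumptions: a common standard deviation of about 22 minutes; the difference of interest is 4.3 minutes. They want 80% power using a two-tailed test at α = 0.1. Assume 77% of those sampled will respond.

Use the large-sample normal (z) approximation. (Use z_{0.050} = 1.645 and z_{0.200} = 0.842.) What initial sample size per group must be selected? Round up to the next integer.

n = 421 per group

n = (z_{α/2} + z_β)² · (σ₁² + σ₂²) / δ²
  = (1.645 + 0.842)² · (2·22² = 968) / 4.3²
  = 6.1852 · 968 / 18.49
  = 323.81
Adjust for 77% response: 323.81 / 0.77 = 420.53.
Round up → n = 421 per group.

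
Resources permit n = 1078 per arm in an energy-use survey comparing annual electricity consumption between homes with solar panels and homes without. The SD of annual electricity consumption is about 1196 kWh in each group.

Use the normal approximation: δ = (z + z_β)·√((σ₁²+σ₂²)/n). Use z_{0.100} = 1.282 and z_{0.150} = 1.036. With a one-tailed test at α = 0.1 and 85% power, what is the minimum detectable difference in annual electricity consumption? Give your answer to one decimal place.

δ = (z_α + z_β) · √((σ₁²+σ₂²)/n)
  = (1.282 + 1.036) · √(2860832/1078)
  = 2.318 · √2653.8
  = 2.318 · 51.5154
  = 119.4126

Minimum detectable difference ≈ 119.4 kWh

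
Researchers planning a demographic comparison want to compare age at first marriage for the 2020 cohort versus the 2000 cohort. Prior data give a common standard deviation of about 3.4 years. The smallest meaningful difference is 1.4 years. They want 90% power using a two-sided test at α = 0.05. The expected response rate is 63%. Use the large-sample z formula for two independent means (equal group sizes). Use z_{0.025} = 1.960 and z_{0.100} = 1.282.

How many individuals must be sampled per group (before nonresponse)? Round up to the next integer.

n = 197 per group

n = (z_{α/2} + z_β)² · (σ₁² + σ₂²) / δ²
  = (1.960 + 1.282)² · (2·3.4² = 23.12) / 1.4²
  = 10.5106 · 23.12 / 1.96
  = 123.98
Adjust for 63% response: 123.98 / 0.63 = 196.80.
Round up → n = 197 per group.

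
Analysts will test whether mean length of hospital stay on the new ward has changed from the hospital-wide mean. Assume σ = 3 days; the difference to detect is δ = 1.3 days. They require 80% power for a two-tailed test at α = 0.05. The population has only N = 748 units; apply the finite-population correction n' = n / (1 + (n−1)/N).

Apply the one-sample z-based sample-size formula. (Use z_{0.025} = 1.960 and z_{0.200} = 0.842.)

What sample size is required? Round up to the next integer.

n = (z_{α/2} + z_β)² · σ² / δ²
  = (1.960 + 0.842)² · 3² / 1.3²
  = 7.8512 · 9 / 1.69
  = 41.81
Finite-population correction (N = 748): 41.81 / (1 + (41.81 − 1)/748) = 39.65.
Round up → n = 40.

n = 40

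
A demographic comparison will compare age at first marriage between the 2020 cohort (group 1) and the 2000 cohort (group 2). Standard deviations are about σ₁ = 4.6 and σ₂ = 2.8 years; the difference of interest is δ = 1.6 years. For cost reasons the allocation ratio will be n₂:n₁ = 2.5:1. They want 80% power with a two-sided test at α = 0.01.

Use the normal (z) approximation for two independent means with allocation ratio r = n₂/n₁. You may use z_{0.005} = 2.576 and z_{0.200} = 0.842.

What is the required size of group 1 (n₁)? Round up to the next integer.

n₁ = 111

n₁ = (z_{α/2} + z_β)² · (σ₁² + σ₂²/r) / δ²
   = (2.576 + 0.842)² · (4.6² + 2.8²/2.5) / 1.6²
   = 11.6827 · (21.16 + 3.136) / 2.56
   = 11.6827 · 24.296 / 2.56
   = 110.88
Round up → n₁ = 111; n₂ = r·n₁ = 2.5 × 111 = 278.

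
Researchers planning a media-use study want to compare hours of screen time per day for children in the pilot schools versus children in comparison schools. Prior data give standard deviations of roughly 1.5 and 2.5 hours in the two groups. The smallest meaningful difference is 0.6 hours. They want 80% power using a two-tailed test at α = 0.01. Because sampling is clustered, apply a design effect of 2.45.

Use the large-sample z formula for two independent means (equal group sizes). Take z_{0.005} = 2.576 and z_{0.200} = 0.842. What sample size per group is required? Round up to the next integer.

n = (z_{α/2} + z_β)² · (σ₁² + σ₂²) / δ²
  = (2.576 + 0.842)² · (1.5² + 2.5² = 8.5) / 0.6²
  = 11.6827 · 8.5 / 0.36
  = 275.84
Design effect: 2.45 × 275.84 = 675.81.
Round up → n = 676 per group.

n = 676 per group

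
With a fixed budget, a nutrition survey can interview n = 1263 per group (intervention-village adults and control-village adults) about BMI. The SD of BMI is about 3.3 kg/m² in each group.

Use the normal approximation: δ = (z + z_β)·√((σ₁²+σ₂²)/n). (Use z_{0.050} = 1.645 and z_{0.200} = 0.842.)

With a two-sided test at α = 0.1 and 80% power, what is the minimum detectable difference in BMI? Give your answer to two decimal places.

Minimum detectable difference ≈ 0.33 kg/m²

δ = (z_{α/2} + z_β) · √((σ₁²+σ₂²)/n)
  = (1.645 + 0.842) · √(21.78/1263)
  = 2.487 · √0.01724
  = 2.487 · 0.1313
  = 0.3266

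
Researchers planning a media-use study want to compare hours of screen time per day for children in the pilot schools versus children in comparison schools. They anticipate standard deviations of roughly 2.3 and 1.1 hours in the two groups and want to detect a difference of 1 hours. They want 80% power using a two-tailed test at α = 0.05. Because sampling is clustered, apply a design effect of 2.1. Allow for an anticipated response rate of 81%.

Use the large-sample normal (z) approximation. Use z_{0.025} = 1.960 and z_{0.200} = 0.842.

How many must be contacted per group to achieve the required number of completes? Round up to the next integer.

n = (z_{α/2} + z_β)² · (σ₁² + σ₂²) / δ²
  = (1.960 + 0.842)² · (2.3² + 1.1² = 6.5) / 1²
  = 7.8512 · 6.5 / 1
  = 51.03
Design effect: 2.1 × 51.03 = 107.17.
Adjust for 81% response: 107.17 / 0.81 = 132.31.
Round up → n = 133 per group.

n = 133 per group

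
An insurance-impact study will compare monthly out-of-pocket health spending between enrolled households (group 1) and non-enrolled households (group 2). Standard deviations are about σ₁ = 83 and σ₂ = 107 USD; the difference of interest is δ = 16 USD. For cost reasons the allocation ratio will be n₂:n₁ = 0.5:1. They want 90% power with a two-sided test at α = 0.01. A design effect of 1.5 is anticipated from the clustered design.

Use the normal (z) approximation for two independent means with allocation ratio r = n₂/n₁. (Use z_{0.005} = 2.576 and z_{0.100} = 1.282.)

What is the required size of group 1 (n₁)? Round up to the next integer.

n₁ = (z_{α/2} + z_β)² · (σ₁² + σ₂²/r) / δ²
   = (2.576 + 1.282)² · (83² + 107²/0.5) / 16²
   = 14.8842 · (6889 + 22898) / 256
   = 14.8842 · 29787 / 256
   = 1731.85
Design effect: 1.5 × 1731.85 = 2597.78.
Round up → n₁ = 2598; n₂ = r·n₁ = 0.5 × 2598 = 1299.

n₁ = 2598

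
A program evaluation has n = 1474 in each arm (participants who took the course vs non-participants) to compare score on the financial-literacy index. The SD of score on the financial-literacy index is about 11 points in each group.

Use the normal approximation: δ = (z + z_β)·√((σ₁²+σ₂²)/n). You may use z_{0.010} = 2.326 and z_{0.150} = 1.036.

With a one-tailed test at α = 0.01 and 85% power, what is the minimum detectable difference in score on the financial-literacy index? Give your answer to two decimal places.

δ = (z_α + z_β) · √((σ₁²+σ₂²)/n)
  = (2.326 + 1.036) · √(242/1474)
  = 3.362 · √0.16418
  = 3.362 · 0.4052
  = 1.3622

Minimum detectable difference ≈ 1.36 points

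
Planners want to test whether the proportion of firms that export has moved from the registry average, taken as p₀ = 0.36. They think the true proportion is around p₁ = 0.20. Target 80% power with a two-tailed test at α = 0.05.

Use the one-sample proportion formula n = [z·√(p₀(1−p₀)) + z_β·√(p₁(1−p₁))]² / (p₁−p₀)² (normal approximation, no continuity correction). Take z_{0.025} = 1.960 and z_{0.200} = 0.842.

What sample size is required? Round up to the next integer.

n = 64

n = [z_{α/2}·√(p₀q₀) + z_β·√(p₁q₁)]² / (p₁ − p₀)²
  = [1.960·√(0.36·0.64) + 0.842·√(0.20·0.80)]² / (-0.16)²
  = [1.960·0.4800 + 0.842·0.4000]² / 0.0256
  = [1.2776]² / 0.0256
  = 63.76
Round up → n = 64.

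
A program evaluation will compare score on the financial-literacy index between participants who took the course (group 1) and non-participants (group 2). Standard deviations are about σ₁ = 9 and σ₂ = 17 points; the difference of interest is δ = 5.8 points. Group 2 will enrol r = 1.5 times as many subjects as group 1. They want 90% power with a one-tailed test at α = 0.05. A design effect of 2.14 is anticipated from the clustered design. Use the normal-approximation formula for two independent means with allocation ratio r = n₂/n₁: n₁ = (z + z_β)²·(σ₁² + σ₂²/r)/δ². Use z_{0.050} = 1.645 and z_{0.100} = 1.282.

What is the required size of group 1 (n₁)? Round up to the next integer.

n₁ = (z_α + z_β)² · (σ₁² + σ₂²/r) / δ²
   = (1.645 + 1.282)² · (9² + 17²/1.5) / 5.8²
   = 8.5673 · (81 + 192.6667) / 33.64
   = 8.5673 · 273.6667 / 33.64
   = 69.70
Design effect: 2.14 × 69.70 = 149.15.
Round up → n₁ = 150; n₂ = r·n₁ = 1.5 × 150 = 225.

n₁ = 150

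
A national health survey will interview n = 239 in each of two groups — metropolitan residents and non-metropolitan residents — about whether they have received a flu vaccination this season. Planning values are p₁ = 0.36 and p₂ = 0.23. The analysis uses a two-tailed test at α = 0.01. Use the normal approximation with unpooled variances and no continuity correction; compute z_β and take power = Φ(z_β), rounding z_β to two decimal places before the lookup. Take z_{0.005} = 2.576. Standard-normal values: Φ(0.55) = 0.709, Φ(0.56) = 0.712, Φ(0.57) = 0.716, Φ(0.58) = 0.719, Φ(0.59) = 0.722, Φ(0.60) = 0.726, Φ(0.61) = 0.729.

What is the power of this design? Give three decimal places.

z_β = |p₁−p₂|·√(n/[p₁q₁+p₂q₂]) − z_{α/2}
    = 0.13 · √(239/0.4075) − 2.576
    = 0.13 · 24.2178 − 2.576
    = 3.1483 − 2.576 = 0.5723 → 0.57
Power = Φ(0.57) = 0.716.

Power ≈ 0.716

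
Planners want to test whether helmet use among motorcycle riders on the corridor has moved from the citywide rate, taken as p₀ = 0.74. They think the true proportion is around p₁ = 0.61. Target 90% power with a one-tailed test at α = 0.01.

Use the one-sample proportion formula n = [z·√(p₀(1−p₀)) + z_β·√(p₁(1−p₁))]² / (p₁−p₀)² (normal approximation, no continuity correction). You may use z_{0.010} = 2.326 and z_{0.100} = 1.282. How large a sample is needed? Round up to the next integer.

n = 161

n = [z_α·√(p₀q₀) + z_β·√(p₁q₁)]² / (p₁ − p₀)²
  = [2.326·√(0.74·0.26) + 1.282·√(0.61·0.39)]² / (-0.13)²
  = [2.326·0.4386 + 1.282·0.4877]² / 0.0169
  = [1.6456]² / 0.0169
  = 160.23
Round up → n = 161.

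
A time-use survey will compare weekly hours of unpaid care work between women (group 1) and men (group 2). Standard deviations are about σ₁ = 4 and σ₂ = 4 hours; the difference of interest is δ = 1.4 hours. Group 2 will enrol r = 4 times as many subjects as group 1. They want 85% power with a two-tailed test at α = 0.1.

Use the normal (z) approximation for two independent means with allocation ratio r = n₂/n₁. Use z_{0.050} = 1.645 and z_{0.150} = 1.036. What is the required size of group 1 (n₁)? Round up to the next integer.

n₁ = 74

n₁ = (z_{α/2} + z_β)² · (σ₁² + σ₂²/r) / δ²
   = (1.645 + 1.036)² · (4² + 4²/4) / 1.4²
   = 7.1878 · (16 + 4) / 1.96
   = 7.1878 · 20 / 1.96
   = 73.34
Round up → n₁ = 74; n₂ = r·n₁ = 4 × 74 = 296.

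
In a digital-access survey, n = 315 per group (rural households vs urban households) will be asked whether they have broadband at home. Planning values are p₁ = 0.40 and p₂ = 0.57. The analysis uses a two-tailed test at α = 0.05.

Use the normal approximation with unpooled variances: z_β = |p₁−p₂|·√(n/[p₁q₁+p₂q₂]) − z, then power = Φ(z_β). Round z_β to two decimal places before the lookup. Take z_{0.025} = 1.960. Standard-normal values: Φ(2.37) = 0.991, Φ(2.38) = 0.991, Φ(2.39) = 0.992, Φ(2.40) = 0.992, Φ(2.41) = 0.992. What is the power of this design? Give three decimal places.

Power ≈ 0.991

z_β = |p₁−p₂|·√(n/[p₁q₁+p₂q₂]) − z_{α/2}
    = 0.17 · √(315/0.4851) − 1.960
    = 0.17 · 25.4824 − 1.960
    = 4.3320 − 1.960 = 2.3720 → 2.37
Power = Φ(2.37) = 0.991.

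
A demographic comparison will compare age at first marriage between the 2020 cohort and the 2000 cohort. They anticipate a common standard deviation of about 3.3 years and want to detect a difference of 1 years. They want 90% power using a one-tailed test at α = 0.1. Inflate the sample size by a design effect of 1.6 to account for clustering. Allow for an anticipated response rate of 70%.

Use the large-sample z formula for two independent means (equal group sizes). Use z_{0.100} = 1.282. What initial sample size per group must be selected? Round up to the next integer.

n = (z_α + z_β)² · (σ₁² + σ₂²) / δ²
  = (1.282 + 1.282)² · (2·3.3² = 21.78) / 1²
  = 6.5741 · 21.78 / 1
  = 143.18
Design effect: 1.6 × 143.18 = 229.09.
Adjust for 70% response: 229.09 / 0.70 = 327.28.
Round up → n = 328 per group.

n = 328 per group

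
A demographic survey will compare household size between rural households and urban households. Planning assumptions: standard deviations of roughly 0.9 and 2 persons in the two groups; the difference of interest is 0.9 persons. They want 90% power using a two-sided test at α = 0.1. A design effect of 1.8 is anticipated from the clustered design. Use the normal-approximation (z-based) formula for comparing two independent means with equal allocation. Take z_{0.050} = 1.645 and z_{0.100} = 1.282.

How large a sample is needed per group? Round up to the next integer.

n = (z_{α/2} + z_β)² · (σ₁² + σ₂²) / δ²
  = (1.645 + 1.282)² · (0.9² + 2² = 4.81) / 0.9²
  = 8.5673 · 4.81 / 0.81
  = 50.88
Design effect: 1.8 × 50.88 = 91.58.
Round up → n = 92 per group.

n = 92 per group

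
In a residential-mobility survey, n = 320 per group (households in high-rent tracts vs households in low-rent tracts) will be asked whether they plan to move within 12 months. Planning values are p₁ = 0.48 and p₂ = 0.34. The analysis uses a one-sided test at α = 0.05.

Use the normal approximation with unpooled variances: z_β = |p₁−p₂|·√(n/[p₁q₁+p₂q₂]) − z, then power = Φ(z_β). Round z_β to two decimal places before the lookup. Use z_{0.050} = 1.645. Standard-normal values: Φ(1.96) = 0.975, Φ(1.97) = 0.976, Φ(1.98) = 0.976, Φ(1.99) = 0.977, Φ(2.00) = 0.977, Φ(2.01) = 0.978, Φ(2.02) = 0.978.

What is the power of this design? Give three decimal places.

Power ≈ 0.977

z_β = |p₁−p₂|·√(n/[p₁q₁+p₂q₂]) − z_α
    = 0.14 · √(320/0.4740) − 1.645
    = 0.14 · 25.9828 − 1.645
    = 3.6376 − 1.645 = 1.9926 → 1.99
Power = Φ(1.99) = 0.977.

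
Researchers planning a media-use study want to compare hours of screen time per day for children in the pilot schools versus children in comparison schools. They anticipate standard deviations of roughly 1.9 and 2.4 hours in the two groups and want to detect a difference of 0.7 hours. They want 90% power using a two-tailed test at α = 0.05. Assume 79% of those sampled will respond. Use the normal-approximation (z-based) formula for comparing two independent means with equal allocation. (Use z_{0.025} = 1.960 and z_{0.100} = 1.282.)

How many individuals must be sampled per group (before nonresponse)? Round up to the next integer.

n = 255 per group

n = (z_{α/2} + z_β)² · (σ₁² + σ₂²) / δ²
  = (1.960 + 1.282)² · (1.9² + 2.4² = 9.37) / 0.7²
  = 10.5106 · 9.37 / 0.49
  = 200.99
Adjust for 79% response: 200.99 / 0.79 = 254.41.
Round up → n = 255 per group.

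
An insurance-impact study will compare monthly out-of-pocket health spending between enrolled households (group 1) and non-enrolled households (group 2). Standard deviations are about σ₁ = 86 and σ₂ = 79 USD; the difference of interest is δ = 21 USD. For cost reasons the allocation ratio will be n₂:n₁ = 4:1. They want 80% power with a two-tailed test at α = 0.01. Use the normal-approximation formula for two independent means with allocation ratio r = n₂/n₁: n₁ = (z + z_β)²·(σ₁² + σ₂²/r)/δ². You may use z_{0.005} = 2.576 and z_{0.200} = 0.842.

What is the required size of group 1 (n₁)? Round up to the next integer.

n₁ = (z_{α/2} + z_β)² · (σ₁² + σ₂²/r) / δ²
   = (2.576 + 0.842)² · (86² + 79²/4) / 21²
   = 11.6827 · (7396 + 1560.2) / 441
   = 11.6827 · 8956.2 / 441
   = 237.26
Round up → n₁ = 238; n₂ = r·n₁ = 4 × 238 = 952.

n₁ = 238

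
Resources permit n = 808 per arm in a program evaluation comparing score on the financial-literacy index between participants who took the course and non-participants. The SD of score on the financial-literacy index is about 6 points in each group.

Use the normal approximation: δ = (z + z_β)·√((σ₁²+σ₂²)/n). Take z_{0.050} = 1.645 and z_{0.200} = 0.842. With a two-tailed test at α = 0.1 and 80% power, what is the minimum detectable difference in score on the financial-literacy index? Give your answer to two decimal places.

δ = (z_{α/2} + z_β) · √((σ₁²+σ₂²)/n)
  = (1.645 + 0.842) · √(72/808)
  = 2.487 · √0.08911
  = 2.487 · 0.2985
  = 0.7424

Minimum detectable difference ≈ 0.74 points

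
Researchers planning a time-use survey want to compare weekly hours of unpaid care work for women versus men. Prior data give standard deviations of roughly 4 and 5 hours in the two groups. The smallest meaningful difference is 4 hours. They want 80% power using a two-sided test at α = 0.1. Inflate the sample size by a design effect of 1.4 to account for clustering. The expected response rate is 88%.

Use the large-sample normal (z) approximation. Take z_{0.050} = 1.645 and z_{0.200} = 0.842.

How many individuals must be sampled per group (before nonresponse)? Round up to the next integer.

n = 26 per group

n = (z_{α/2} + z_β)² · (σ₁² + σ₂²) / δ²
  = (1.645 + 0.842)² · (4² + 5² = 41) / 4²
  = 6.1852 · 41 / 16
  = 15.85
Design effect: 1.4 × 15.85 = 22.19.
Adjust for 88% response: 22.19 / 0.88 = 25.22.
Round up → n = 26 per group.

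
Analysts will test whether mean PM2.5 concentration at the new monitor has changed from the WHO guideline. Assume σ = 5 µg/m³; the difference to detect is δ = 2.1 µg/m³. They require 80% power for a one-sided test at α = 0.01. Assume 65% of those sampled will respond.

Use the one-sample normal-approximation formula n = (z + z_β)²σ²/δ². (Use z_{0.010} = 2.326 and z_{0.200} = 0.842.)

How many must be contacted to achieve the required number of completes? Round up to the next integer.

n = (z_α + z_β)² · σ² / δ²
  = (2.326 + 0.842)² · 5² / 2.1²
  = 10.0362 · 25 / 4.41
  = 56.89
Adjust for 65% response: 56.89 / 0.65 = 87.53.
Round up → n = 88.

n = 88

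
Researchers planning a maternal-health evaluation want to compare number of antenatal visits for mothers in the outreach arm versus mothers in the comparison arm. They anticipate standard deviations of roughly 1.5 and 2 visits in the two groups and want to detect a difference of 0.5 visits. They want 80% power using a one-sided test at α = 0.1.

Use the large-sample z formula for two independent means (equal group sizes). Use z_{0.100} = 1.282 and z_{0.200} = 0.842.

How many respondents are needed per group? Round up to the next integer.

n = (z_α + z_β)² · (σ₁² + σ₂²) / δ²
  = (1.282 + 0.842)² · (1.5² + 2² = 6.25) / 0.5²
  = 4.5114 · 6.25 / 0.25
  = 112.78
Round up → n = 113 per group.

n = 113 per group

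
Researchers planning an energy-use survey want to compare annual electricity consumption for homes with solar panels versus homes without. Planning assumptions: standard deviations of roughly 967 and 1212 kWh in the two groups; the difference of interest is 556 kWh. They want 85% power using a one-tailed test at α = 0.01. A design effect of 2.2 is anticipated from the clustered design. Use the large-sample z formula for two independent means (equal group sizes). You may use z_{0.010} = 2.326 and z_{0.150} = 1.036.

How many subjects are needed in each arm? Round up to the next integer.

n = 194 per group

n = (z_α + z_β)² · (σ₁² + σ₂²) / δ²
  = (2.326 + 1.036)² · (967² + 1212² = 2404033) / 556²
  = 11.3030 · 2404033 / 309136
  = 87.90
Design effect: 2.2 × 87.90 = 193.38.
Round up → n = 194 per group.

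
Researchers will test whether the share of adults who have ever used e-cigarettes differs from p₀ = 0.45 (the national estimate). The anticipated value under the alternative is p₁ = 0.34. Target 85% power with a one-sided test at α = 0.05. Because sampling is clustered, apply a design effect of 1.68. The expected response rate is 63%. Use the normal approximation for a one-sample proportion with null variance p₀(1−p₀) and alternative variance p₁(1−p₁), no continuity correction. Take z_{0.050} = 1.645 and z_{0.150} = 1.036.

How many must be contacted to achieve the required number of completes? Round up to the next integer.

n = 378

n = [z_α·√(p₀q₀) + z_β·√(p₁q₁)]² / (p₁ − p₀)²
  = [1.645·√(0.45·0.55) + 1.036·√(0.34·0.66)]² / (-0.11)²
  = [1.645·0.4975 + 1.036·0.4737]² / 0.0121
  = [1.3091]² / 0.0121
  = 141.64
Design effect: 1.68 × 141.64 = 237.96.
Adjust for 63% response: 237.96 / 0.63 = 377.71.
Round up → n = 378.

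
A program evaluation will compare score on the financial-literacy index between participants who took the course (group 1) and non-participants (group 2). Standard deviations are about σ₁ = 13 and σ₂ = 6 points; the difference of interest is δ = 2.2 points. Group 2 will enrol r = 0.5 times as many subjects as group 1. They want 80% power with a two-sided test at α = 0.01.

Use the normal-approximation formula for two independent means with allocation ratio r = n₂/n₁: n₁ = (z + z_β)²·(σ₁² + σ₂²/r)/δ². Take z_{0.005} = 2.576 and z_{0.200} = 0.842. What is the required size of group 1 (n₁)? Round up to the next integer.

n₁ = (z_{α/2} + z_β)² · (σ₁² + σ₂²/r) / δ²
   = (2.576 + 0.842)² · (13² + 6²/0.5) / 2.2²
   = 11.6827 · (169 + 72) / 4.84
   = 11.6827 · 241 / 4.84
   = 581.72
Round up → n₁ = 582; n₂ = r·n₁ = 0.5 × 582 = 291.

n₁ = 582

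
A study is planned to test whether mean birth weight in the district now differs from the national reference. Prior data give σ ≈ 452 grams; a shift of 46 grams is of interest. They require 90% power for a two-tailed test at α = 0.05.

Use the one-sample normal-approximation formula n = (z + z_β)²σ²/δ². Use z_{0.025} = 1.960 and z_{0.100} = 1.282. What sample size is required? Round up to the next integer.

n = (z_{α/2} + z_β)² · σ² / δ²
  = (1.960 + 1.282)² · 452² / 46²
  = 10.5106 · 204304 / 2116
  = 1014.82
Round up → n = 1015.

n = 1015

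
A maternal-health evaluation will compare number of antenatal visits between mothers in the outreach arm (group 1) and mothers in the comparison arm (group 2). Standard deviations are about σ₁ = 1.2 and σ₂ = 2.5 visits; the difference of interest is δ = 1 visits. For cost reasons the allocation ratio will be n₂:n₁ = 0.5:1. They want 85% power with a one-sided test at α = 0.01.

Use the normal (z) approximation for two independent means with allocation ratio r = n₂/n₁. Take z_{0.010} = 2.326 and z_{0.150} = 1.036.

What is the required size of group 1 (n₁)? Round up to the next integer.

n₁ = (z_α + z_β)² · (σ₁² + σ₂²/r) / δ²
   = (2.326 + 1.036)² · (1.2² + 2.5²/0.5) / 1²
   = 11.3030 · (1.44 + 12.5) / 1
   = 11.3030 · 13.94 / 1
   = 157.56
Round up → n₁ = 158; n₂ = r·n₁ = 0.5 × 158 = 79.

n₁ = 158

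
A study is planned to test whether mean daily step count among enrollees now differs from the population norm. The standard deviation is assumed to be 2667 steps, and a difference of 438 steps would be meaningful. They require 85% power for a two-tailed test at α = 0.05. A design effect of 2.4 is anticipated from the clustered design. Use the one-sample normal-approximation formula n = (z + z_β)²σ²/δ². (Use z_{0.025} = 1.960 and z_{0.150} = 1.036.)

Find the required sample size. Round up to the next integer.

n = (z_{α/2} + z_β)² · σ² / δ²
  = (1.960 + 1.036)² · 2667² / 438²
  = 8.9760 · 7112889 / 191844
  = 332.80
Design effect: 2.4 × 332.80 = 798.72.
Round up → n = 799.

n = 799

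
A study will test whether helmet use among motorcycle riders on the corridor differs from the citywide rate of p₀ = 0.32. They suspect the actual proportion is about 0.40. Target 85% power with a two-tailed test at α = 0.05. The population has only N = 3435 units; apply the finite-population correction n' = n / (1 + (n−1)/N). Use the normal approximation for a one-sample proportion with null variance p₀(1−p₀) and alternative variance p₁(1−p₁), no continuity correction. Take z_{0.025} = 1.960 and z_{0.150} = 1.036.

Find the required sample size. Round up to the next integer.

n = [z_{α/2}·√(p₀q₀) + z_β·√(p₁q₁)]² / (p₁ − p₀)²
  = [1.960·√(0.32·0.68) + 1.036·√(0.40·0.60)]² / (0.08)²
  = [1.960·0.4665 + 1.036·0.4899]² / 0.0064
  = [1.4218]² / 0.0064
  = 315.87
Finite-population correction (N = 3435): 315.87 / (1 + (315.87 − 1)/3435) = 289.35.
Round up → n = 290.

n = 290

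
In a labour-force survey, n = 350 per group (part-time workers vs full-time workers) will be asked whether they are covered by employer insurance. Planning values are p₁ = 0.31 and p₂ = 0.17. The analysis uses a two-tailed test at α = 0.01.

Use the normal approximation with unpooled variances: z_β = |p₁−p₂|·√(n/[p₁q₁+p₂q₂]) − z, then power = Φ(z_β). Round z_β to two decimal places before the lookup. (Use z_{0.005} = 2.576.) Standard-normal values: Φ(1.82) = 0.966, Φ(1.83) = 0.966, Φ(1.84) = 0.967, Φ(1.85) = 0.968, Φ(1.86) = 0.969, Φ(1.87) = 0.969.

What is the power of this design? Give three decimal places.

z_β = |p₁−p₂|·√(n/[p₁q₁+p₂q₂]) − z_{α/2}
    = 0.14 · √(350/0.3550) − 2.576
    = 0.14 · 31.3993 − 2.576
    = 4.3959 − 2.576 = 1.8199 → 1.82
Power = Φ(1.82) = 0.966.

Power ≈ 0.966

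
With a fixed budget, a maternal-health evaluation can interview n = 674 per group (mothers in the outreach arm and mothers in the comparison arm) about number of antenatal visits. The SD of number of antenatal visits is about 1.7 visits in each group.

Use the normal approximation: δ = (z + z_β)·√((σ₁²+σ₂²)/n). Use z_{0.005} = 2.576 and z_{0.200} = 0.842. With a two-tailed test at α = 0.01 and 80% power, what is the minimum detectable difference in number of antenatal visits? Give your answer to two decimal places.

δ = (z_{α/2} + z_β) · √((σ₁²+σ₂²)/n)
  = (2.576 + 0.842) · √(5.78/674)
  = 3.418 · √0.00858
  = 3.418 · 0.0926
  = 0.3165

Minimum detectable difference ≈ 0.32 visits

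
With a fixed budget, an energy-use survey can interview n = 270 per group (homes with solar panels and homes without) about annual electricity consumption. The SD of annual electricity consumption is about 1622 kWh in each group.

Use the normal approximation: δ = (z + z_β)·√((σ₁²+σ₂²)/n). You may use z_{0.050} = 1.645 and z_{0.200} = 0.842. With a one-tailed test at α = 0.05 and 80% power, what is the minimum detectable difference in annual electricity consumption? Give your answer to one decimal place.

Minimum detectable difference ≈ 347.2 kWh

δ = (z_α + z_β) · √((σ₁²+σ₂²)/n)
  = (1.645 + 0.842) · √(5261768/270)
  = 2.487 · √19488.0
  = 2.487 · 139.5995
  = 347.1840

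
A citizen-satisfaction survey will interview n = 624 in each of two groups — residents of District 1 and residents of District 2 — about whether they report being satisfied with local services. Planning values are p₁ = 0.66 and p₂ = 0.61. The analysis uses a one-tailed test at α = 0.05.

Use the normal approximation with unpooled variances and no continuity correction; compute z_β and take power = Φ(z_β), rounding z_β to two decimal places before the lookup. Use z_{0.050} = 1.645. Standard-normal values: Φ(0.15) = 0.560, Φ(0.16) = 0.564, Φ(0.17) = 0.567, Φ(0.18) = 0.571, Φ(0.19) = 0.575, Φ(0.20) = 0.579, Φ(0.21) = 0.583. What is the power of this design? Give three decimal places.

Power ≈ 0.575

z_β = |p₁−p₂|·√(n/[p₁q₁+p₂q₂]) − z_α
    = 0.05 · √(624/0.4623) − 1.645
    = 0.05 · 36.7393 − 1.645
    = 1.8370 − 1.645 = 0.1920 → 0.19
Power = Φ(0.19) = 0.575.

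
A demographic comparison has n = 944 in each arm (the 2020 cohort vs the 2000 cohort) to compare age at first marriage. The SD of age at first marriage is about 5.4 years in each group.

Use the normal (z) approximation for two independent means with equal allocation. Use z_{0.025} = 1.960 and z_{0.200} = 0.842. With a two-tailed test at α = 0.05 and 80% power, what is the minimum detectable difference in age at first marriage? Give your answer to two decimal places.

Minimum detectable difference ≈ 0.70 years

δ = (z_{α/2} + z_β) · √((σ₁²+σ₂²)/n)
  = (1.960 + 0.842) · √(58.32/944)
  = 2.802 · √0.06178
  = 2.802 · 0.2486
  = 0.6965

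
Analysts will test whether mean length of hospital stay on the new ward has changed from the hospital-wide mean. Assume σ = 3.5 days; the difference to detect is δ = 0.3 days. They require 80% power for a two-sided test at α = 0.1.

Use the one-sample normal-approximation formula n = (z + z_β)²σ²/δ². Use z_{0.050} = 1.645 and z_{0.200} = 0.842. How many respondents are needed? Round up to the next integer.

n = (z_{α/2} + z_β)² · σ² / δ²
  = (1.645 + 0.842)² · 3.5² / 0.3²
  = 6.1852 · 12.25 / 0.09
  = 841.87
Round up → n = 842.

n = 842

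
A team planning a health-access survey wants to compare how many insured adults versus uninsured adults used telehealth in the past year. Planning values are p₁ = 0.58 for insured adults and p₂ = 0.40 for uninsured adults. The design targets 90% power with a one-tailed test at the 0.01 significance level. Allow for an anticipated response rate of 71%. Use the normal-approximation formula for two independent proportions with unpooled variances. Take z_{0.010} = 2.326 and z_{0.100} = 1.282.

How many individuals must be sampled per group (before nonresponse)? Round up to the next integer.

n = (z_α + z_β)² · [p₁(1−p₁) + p₂(1−p₂)] / (p₁ − p₂)²
  = (2.326 + 1.282)² · (0.58·0.42 + 0.40·0.60) / (0.18)²
  = (3.608)² · (0.2436 + 0.2400) / 0.0324
  = 13.0177 · 0.4836 / 0.0324
  = 194.30
Adjust for 71% response: 194.30 / 0.71 = 273.66.
Round up → n = 274 per group.

n = 274 per group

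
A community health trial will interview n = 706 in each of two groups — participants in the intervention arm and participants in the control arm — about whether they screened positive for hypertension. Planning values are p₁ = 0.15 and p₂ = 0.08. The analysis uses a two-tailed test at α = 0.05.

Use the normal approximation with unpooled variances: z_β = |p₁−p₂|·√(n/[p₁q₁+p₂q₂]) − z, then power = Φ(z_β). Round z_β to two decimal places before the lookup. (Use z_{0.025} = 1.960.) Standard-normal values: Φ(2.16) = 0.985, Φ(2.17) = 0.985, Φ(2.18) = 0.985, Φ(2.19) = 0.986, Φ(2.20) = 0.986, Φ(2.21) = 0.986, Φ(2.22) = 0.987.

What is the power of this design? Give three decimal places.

z_β = |p₁−p₂|·√(n/[p₁q₁+p₂q₂]) − z_{α/2}
    = 0.07 · √(706/0.2011) − 1.960
    = 0.07 · 59.2511 − 1.960
    = 4.1476 − 1.960 = 2.1876 → 2.19
Power = Φ(2.19) = 0.986.

Power ≈ 0.986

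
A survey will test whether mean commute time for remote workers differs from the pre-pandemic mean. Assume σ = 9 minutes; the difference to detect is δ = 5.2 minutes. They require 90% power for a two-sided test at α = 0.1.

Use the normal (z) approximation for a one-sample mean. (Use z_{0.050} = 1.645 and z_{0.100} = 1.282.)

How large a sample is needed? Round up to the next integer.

n = 26

n = (z_{α/2} + z_β)² · σ² / δ²
  = (1.645 + 1.282)² · 9² / 5.2²
  = 8.5673 · 81 / 27.04
  = 25.66
Round up → n = 26.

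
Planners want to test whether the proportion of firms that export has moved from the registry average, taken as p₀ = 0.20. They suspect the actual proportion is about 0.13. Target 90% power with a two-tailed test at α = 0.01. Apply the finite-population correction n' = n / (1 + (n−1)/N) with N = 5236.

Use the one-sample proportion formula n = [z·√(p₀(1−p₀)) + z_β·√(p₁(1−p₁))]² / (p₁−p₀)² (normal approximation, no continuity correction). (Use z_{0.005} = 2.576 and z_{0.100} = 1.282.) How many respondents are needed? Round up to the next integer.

n = [z_{α/2}·√(p₀q₀) + z_β·√(p₁q₁)]² / (p₁ − p₀)²
  = [2.576·√(0.20·0.80) + 1.282·√(0.13·0.87)]² / (-0.07)²
  = [2.576·0.4000 + 1.282·0.3363]² / 0.0049
  = [1.4615]² / 0.0049
  = 435.94
Finite-population correction (N = 5236): 435.94 / (1 + (435.94 − 1)/5236) = 402.50.
Round up → n = 403.

n = 403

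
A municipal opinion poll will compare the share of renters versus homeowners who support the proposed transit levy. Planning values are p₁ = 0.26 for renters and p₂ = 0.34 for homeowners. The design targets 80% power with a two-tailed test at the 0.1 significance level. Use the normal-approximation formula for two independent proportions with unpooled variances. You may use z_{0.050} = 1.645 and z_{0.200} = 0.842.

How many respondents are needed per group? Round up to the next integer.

n = 403 per group

n = (z_{α/2} + z_β)² · [p₁(1−p₁) + p₂(1−p₂)] / (p₁ − p₂)²
  = (1.645 + 0.842)² · (0.26·0.74 + 0.34·0.66) / (-0.08)²
  = (2.487)² · (0.1924 + 0.2244) / 0.0064
  = 6.1852 · 0.4168 / 0.0064
  = 402.81
Round up → n = 403 per group.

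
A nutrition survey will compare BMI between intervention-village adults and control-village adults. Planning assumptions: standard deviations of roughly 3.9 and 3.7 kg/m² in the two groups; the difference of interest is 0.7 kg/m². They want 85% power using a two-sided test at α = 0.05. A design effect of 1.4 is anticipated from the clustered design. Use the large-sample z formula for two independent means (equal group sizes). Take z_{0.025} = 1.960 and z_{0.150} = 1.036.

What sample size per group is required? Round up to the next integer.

n = (z_{α/2} + z_β)² · (σ₁² + σ₂²) / δ²
  = (1.960 + 1.036)² · (3.9² + 3.7² = 28.9) / 0.7²
  = 8.9760 · 28.9 / 0.49
  = 529.40
Design effect: 1.4 × 529.40 = 741.16.
Round up → n = 742 per group.

n = 742 per group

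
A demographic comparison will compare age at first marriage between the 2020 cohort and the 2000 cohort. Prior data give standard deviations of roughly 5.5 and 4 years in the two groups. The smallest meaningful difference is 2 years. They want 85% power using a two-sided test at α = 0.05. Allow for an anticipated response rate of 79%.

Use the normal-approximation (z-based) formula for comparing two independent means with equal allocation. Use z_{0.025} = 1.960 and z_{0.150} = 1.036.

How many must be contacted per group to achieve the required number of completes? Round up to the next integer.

n = 132 per group

n = (z_{α/2} + z_β)² · (σ₁² + σ₂²) / δ²
  = (1.960 + 1.036)² · (5.5² + 4² = 46.25) / 2²
  = 8.9760 · 46.25 / 4
  = 103.79
Adjust for 79% response: 103.79 / 0.79 = 131.37.
Round up → n = 132 per group.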